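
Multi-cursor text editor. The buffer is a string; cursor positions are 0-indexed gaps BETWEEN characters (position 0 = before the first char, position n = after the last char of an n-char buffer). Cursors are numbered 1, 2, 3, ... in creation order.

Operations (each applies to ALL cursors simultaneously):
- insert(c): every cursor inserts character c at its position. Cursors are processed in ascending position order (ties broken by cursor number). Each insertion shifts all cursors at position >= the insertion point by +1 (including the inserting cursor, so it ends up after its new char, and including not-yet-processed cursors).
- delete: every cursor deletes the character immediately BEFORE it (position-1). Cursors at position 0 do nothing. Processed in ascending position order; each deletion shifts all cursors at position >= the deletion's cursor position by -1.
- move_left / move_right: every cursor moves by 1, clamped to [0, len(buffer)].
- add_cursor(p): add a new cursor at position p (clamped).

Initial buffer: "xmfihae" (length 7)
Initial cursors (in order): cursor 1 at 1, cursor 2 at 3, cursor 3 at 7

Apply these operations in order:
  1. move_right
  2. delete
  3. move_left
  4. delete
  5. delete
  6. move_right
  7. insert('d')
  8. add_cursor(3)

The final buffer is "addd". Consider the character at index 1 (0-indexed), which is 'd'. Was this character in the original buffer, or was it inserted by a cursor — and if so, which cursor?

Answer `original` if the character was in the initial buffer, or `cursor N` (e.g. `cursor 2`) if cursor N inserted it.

Answer: cursor 1

Derivation:
After op 1 (move_right): buffer="xmfihae" (len 7), cursors c1@2 c2@4 c3@7, authorship .......
After op 2 (delete): buffer="xfha" (len 4), cursors c1@1 c2@2 c3@4, authorship ....
After op 3 (move_left): buffer="xfha" (len 4), cursors c1@0 c2@1 c3@3, authorship ....
After op 4 (delete): buffer="fa" (len 2), cursors c1@0 c2@0 c3@1, authorship ..
After op 5 (delete): buffer="a" (len 1), cursors c1@0 c2@0 c3@0, authorship .
After op 6 (move_right): buffer="a" (len 1), cursors c1@1 c2@1 c3@1, authorship .
After op 7 (insert('d')): buffer="addd" (len 4), cursors c1@4 c2@4 c3@4, authorship .123
After op 8 (add_cursor(3)): buffer="addd" (len 4), cursors c4@3 c1@4 c2@4 c3@4, authorship .123
Authorship (.=original, N=cursor N): . 1 2 3
Index 1: author = 1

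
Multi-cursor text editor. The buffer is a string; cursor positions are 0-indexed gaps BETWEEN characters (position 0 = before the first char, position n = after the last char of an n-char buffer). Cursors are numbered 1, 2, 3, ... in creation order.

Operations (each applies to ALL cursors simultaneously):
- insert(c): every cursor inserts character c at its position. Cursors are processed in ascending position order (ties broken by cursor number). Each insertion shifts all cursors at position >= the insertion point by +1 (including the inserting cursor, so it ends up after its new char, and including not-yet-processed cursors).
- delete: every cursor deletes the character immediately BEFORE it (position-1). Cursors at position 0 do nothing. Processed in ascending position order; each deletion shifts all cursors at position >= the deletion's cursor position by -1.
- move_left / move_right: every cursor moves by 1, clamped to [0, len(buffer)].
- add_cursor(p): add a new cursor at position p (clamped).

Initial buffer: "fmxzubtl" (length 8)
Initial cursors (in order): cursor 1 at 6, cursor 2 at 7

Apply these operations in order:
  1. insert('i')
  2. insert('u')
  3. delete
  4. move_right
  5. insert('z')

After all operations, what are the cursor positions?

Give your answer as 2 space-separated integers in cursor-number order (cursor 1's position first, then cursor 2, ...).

After op 1 (insert('i')): buffer="fmxzubitil" (len 10), cursors c1@7 c2@9, authorship ......1.2.
After op 2 (insert('u')): buffer="fmxzubiutiul" (len 12), cursors c1@8 c2@11, authorship ......11.22.
After op 3 (delete): buffer="fmxzubitil" (len 10), cursors c1@7 c2@9, authorship ......1.2.
After op 4 (move_right): buffer="fmxzubitil" (len 10), cursors c1@8 c2@10, authorship ......1.2.
After op 5 (insert('z')): buffer="fmxzubitzilz" (len 12), cursors c1@9 c2@12, authorship ......1.12.2

Answer: 9 12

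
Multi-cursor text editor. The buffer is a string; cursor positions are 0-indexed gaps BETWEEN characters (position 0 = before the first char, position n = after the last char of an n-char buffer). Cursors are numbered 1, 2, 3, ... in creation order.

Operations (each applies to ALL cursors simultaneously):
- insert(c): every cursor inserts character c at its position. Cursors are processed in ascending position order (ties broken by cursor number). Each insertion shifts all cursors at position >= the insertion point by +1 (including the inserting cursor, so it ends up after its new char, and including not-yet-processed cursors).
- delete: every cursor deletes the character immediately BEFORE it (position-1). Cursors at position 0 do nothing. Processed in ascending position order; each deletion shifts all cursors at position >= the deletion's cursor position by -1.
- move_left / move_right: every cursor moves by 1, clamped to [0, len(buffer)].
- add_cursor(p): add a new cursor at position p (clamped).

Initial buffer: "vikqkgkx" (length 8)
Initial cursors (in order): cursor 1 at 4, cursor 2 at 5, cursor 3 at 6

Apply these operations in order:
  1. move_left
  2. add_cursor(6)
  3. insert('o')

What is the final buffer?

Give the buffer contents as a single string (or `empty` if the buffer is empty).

After op 1 (move_left): buffer="vikqkgkx" (len 8), cursors c1@3 c2@4 c3@5, authorship ........
After op 2 (add_cursor(6)): buffer="vikqkgkx" (len 8), cursors c1@3 c2@4 c3@5 c4@6, authorship ........
After op 3 (insert('o')): buffer="vikoqokogokx" (len 12), cursors c1@4 c2@6 c3@8 c4@10, authorship ...1.2.3.4..

Answer: vikoqokogokx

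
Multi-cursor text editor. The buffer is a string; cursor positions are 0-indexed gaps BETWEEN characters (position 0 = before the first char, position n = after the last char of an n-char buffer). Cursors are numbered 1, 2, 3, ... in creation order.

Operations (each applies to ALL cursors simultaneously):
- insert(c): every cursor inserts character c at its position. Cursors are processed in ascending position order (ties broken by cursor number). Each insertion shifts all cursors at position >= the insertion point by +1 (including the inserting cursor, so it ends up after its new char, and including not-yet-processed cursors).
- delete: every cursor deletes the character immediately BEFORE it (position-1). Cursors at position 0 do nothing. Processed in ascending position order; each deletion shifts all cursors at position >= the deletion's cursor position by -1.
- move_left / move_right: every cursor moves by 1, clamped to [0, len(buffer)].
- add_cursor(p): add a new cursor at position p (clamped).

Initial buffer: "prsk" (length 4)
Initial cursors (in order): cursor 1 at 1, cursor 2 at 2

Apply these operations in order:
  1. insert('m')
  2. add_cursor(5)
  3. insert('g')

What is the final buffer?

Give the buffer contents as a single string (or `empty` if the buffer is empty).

Answer: pmgrmgsgk

Derivation:
After op 1 (insert('m')): buffer="pmrmsk" (len 6), cursors c1@2 c2@4, authorship .1.2..
After op 2 (add_cursor(5)): buffer="pmrmsk" (len 6), cursors c1@2 c2@4 c3@5, authorship .1.2..
After op 3 (insert('g')): buffer="pmgrmgsgk" (len 9), cursors c1@3 c2@6 c3@8, authorship .11.22.3.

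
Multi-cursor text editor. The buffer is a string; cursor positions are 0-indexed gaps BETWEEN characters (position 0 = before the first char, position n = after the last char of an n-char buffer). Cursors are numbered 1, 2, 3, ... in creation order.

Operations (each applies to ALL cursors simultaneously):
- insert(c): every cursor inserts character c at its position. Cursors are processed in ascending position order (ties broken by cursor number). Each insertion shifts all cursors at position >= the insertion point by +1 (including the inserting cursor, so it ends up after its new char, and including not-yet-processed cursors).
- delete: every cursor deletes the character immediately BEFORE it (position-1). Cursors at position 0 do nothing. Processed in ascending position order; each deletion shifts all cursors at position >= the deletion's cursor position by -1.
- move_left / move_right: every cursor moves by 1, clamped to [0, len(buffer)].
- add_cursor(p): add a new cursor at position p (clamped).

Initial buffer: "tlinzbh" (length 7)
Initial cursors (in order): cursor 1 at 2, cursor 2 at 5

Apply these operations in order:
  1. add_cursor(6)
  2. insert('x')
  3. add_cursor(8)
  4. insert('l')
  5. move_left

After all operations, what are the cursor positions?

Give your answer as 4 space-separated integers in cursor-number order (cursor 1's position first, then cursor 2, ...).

After op 1 (add_cursor(6)): buffer="tlinzbh" (len 7), cursors c1@2 c2@5 c3@6, authorship .......
After op 2 (insert('x')): buffer="tlxinzxbxh" (len 10), cursors c1@3 c2@7 c3@9, authorship ..1...2.3.
After op 3 (add_cursor(8)): buffer="tlxinzxbxh" (len 10), cursors c1@3 c2@7 c4@8 c3@9, authorship ..1...2.3.
After op 4 (insert('l')): buffer="tlxlinzxlblxlh" (len 14), cursors c1@4 c2@9 c4@11 c3@13, authorship ..11...22.433.
After op 5 (move_left): buffer="tlxlinzxlblxlh" (len 14), cursors c1@3 c2@8 c4@10 c3@12, authorship ..11...22.433.

Answer: 3 8 12 10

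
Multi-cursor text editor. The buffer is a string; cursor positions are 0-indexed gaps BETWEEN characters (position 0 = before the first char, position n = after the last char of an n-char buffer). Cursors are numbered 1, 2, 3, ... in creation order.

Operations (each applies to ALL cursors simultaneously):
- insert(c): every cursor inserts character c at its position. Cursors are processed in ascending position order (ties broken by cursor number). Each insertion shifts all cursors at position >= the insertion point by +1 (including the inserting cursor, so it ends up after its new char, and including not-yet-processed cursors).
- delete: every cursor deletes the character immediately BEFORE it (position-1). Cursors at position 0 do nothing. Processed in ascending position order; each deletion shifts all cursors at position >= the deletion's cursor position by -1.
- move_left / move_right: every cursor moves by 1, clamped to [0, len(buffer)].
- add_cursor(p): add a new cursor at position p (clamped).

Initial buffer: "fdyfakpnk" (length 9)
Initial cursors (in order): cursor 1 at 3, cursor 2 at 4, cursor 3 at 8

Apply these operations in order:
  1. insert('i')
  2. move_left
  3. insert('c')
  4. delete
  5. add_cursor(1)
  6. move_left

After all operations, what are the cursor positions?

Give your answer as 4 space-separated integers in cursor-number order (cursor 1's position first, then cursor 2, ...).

Answer: 2 4 9 0

Derivation:
After op 1 (insert('i')): buffer="fdyifiakpnik" (len 12), cursors c1@4 c2@6 c3@11, authorship ...1.2....3.
After op 2 (move_left): buffer="fdyifiakpnik" (len 12), cursors c1@3 c2@5 c3@10, authorship ...1.2....3.
After op 3 (insert('c')): buffer="fdycifciakpncik" (len 15), cursors c1@4 c2@7 c3@13, authorship ...11.22....33.
After op 4 (delete): buffer="fdyifiakpnik" (len 12), cursors c1@3 c2@5 c3@10, authorship ...1.2....3.
After op 5 (add_cursor(1)): buffer="fdyifiakpnik" (len 12), cursors c4@1 c1@3 c2@5 c3@10, authorship ...1.2....3.
After op 6 (move_left): buffer="fdyifiakpnik" (len 12), cursors c4@0 c1@2 c2@4 c3@9, authorship ...1.2....3.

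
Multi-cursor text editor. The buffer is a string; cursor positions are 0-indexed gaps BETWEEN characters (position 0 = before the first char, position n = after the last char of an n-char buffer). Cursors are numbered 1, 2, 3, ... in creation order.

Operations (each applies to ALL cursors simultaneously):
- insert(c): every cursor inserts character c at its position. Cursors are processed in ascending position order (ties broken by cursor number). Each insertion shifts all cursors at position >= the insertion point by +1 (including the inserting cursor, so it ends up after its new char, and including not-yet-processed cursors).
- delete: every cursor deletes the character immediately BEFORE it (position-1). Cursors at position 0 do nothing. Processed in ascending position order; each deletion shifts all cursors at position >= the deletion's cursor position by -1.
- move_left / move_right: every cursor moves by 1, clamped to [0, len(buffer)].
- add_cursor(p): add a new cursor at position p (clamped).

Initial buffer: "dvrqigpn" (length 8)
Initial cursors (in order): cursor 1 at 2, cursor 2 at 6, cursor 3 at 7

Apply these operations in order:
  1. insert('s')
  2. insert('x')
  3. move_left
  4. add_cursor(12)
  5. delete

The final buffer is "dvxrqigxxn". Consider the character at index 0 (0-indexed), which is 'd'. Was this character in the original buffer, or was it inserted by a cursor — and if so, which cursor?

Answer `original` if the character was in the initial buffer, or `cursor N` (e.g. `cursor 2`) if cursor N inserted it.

After op 1 (insert('s')): buffer="dvsrqigspsn" (len 11), cursors c1@3 c2@8 c3@10, authorship ..1....2.3.
After op 2 (insert('x')): buffer="dvsxrqigsxpsxn" (len 14), cursors c1@4 c2@10 c3@13, authorship ..11....22.33.
After op 3 (move_left): buffer="dvsxrqigsxpsxn" (len 14), cursors c1@3 c2@9 c3@12, authorship ..11....22.33.
After op 4 (add_cursor(12)): buffer="dvsxrqigsxpsxn" (len 14), cursors c1@3 c2@9 c3@12 c4@12, authorship ..11....22.33.
After op 5 (delete): buffer="dvxrqigxxn" (len 10), cursors c1@2 c2@7 c3@8 c4@8, authorship ..1....23.
Authorship (.=original, N=cursor N): . . 1 . . . . 2 3 .
Index 0: author = original

Answer: original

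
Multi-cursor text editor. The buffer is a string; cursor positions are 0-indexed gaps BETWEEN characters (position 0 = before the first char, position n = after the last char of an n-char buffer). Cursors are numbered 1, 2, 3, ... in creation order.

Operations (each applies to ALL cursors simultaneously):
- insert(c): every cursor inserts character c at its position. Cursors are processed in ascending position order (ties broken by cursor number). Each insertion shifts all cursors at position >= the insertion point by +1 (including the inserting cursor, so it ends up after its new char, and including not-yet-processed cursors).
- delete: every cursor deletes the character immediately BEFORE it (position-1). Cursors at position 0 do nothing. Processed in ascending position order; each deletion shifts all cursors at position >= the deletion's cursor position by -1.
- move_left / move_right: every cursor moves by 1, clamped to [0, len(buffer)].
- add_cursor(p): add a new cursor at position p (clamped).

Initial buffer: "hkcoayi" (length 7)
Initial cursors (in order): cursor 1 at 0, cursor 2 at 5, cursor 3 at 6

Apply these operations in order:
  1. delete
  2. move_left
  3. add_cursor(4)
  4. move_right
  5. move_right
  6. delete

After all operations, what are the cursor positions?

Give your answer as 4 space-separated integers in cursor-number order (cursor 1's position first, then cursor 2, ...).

Answer: 1 1 1 1

Derivation:
After op 1 (delete): buffer="hkcoi" (len 5), cursors c1@0 c2@4 c3@4, authorship .....
After op 2 (move_left): buffer="hkcoi" (len 5), cursors c1@0 c2@3 c3@3, authorship .....
After op 3 (add_cursor(4)): buffer="hkcoi" (len 5), cursors c1@0 c2@3 c3@3 c4@4, authorship .....
After op 4 (move_right): buffer="hkcoi" (len 5), cursors c1@1 c2@4 c3@4 c4@5, authorship .....
After op 5 (move_right): buffer="hkcoi" (len 5), cursors c1@2 c2@5 c3@5 c4@5, authorship .....
After op 6 (delete): buffer="h" (len 1), cursors c1@1 c2@1 c3@1 c4@1, authorship .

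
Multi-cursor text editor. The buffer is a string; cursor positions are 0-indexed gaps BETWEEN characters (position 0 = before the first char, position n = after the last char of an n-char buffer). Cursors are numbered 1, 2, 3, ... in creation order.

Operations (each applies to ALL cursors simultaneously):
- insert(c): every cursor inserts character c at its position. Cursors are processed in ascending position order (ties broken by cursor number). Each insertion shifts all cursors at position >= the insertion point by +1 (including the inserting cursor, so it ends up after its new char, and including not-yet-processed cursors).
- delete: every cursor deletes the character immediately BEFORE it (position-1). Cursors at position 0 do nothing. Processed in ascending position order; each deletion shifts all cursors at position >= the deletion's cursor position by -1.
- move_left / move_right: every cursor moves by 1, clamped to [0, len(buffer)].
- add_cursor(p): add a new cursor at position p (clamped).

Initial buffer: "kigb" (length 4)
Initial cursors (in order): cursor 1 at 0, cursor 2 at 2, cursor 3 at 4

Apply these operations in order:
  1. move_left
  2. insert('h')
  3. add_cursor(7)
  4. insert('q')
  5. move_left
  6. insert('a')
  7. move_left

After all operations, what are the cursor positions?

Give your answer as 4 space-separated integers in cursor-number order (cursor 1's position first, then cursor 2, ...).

After op 1 (move_left): buffer="kigb" (len 4), cursors c1@0 c2@1 c3@3, authorship ....
After op 2 (insert('h')): buffer="hkhighb" (len 7), cursors c1@1 c2@3 c3@6, authorship 1.2..3.
After op 3 (add_cursor(7)): buffer="hkhighb" (len 7), cursors c1@1 c2@3 c3@6 c4@7, authorship 1.2..3.
After op 4 (insert('q')): buffer="hqkhqighqbq" (len 11), cursors c1@2 c2@5 c3@9 c4@11, authorship 11.22..33.4
After op 5 (move_left): buffer="hqkhqighqbq" (len 11), cursors c1@1 c2@4 c3@8 c4@10, authorship 11.22..33.4
After op 6 (insert('a')): buffer="haqkhaqighaqbaq" (len 15), cursors c1@2 c2@6 c3@11 c4@14, authorship 111.222..333.44
After op 7 (move_left): buffer="haqkhaqighaqbaq" (len 15), cursors c1@1 c2@5 c3@10 c4@13, authorship 111.222..333.44

Answer: 1 5 10 13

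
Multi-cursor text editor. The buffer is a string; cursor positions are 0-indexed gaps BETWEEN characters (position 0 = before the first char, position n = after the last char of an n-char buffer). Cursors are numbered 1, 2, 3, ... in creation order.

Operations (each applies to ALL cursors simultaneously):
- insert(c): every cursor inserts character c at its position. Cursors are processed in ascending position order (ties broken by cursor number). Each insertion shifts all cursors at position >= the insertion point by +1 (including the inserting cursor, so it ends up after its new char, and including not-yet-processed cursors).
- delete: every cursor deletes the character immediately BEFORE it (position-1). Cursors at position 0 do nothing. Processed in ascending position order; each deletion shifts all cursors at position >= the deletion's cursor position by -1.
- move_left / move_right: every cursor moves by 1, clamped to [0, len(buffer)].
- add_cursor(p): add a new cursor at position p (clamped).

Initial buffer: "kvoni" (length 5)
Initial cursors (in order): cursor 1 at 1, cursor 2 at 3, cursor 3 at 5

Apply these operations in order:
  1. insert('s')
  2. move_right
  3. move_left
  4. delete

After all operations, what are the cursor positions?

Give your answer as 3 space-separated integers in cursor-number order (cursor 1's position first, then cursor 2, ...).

After op 1 (insert('s')): buffer="ksvosnis" (len 8), cursors c1@2 c2@5 c3@8, authorship .1..2..3
After op 2 (move_right): buffer="ksvosnis" (len 8), cursors c1@3 c2@6 c3@8, authorship .1..2..3
After op 3 (move_left): buffer="ksvosnis" (len 8), cursors c1@2 c2@5 c3@7, authorship .1..2..3
After op 4 (delete): buffer="kvons" (len 5), cursors c1@1 c2@3 c3@4, authorship ....3

Answer: 1 3 4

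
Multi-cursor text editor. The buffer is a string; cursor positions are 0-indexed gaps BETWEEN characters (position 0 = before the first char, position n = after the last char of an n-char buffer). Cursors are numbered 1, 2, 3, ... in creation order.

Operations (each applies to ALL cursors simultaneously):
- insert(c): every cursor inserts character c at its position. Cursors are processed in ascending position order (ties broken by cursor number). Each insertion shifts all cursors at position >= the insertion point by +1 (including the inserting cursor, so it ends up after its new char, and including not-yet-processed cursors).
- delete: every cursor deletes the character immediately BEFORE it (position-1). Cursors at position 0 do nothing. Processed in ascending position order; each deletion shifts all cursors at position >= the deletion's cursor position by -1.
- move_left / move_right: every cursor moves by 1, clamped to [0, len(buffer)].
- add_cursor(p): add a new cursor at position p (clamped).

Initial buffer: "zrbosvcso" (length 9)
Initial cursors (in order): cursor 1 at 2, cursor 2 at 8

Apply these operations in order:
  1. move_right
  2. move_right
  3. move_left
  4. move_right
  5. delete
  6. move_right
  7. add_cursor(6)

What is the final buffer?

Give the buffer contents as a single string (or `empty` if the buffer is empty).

Answer: zrbsvcs

Derivation:
After op 1 (move_right): buffer="zrbosvcso" (len 9), cursors c1@3 c2@9, authorship .........
After op 2 (move_right): buffer="zrbosvcso" (len 9), cursors c1@4 c2@9, authorship .........
After op 3 (move_left): buffer="zrbosvcso" (len 9), cursors c1@3 c2@8, authorship .........
After op 4 (move_right): buffer="zrbosvcso" (len 9), cursors c1@4 c2@9, authorship .........
After op 5 (delete): buffer="zrbsvcs" (len 7), cursors c1@3 c2@7, authorship .......
After op 6 (move_right): buffer="zrbsvcs" (len 7), cursors c1@4 c2@7, authorship .......
After op 7 (add_cursor(6)): buffer="zrbsvcs" (len 7), cursors c1@4 c3@6 c2@7, authorship .......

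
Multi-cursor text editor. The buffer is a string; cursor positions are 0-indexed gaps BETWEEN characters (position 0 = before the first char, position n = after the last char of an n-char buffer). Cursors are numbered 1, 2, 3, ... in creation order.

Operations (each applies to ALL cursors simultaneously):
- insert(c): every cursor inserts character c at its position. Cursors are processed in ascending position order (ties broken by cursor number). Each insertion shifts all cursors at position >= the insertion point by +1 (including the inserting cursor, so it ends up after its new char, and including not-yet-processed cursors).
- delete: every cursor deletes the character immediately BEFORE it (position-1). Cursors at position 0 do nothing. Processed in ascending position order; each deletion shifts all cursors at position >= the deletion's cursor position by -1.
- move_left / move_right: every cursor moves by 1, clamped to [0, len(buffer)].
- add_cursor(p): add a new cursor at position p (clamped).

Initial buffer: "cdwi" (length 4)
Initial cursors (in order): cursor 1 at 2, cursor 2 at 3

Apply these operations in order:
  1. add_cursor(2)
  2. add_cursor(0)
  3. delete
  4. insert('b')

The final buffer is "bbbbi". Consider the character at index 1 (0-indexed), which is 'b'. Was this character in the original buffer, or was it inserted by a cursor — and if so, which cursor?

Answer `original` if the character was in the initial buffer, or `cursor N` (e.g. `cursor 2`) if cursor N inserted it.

After op 1 (add_cursor(2)): buffer="cdwi" (len 4), cursors c1@2 c3@2 c2@3, authorship ....
After op 2 (add_cursor(0)): buffer="cdwi" (len 4), cursors c4@0 c1@2 c3@2 c2@3, authorship ....
After op 3 (delete): buffer="i" (len 1), cursors c1@0 c2@0 c3@0 c4@0, authorship .
After op 4 (insert('b')): buffer="bbbbi" (len 5), cursors c1@4 c2@4 c3@4 c4@4, authorship 1234.
Authorship (.=original, N=cursor N): 1 2 3 4 .
Index 1: author = 2

Answer: cursor 2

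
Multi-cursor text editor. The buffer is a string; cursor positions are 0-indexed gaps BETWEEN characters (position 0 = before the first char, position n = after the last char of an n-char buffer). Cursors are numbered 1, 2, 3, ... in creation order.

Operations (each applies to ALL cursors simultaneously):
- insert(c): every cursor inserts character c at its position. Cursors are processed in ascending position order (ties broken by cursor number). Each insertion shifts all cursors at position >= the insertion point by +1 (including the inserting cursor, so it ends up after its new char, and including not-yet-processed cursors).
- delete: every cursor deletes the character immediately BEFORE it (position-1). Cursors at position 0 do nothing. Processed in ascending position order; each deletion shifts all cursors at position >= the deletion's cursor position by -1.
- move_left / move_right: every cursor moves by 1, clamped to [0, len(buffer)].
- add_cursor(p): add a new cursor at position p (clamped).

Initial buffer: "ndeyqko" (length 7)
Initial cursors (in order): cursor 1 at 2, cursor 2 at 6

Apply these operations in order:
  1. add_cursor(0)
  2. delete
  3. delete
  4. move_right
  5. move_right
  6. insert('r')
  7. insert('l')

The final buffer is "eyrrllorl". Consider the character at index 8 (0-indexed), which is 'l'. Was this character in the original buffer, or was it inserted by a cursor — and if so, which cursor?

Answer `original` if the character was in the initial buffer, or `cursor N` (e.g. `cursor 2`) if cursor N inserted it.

Answer: cursor 2

Derivation:
After op 1 (add_cursor(0)): buffer="ndeyqko" (len 7), cursors c3@0 c1@2 c2@6, authorship .......
After op 2 (delete): buffer="neyqo" (len 5), cursors c3@0 c1@1 c2@4, authorship .....
After op 3 (delete): buffer="eyo" (len 3), cursors c1@0 c3@0 c2@2, authorship ...
After op 4 (move_right): buffer="eyo" (len 3), cursors c1@1 c3@1 c2@3, authorship ...
After op 5 (move_right): buffer="eyo" (len 3), cursors c1@2 c3@2 c2@3, authorship ...
After op 6 (insert('r')): buffer="eyrror" (len 6), cursors c1@4 c3@4 c2@6, authorship ..13.2
After op 7 (insert('l')): buffer="eyrrllorl" (len 9), cursors c1@6 c3@6 c2@9, authorship ..1313.22
Authorship (.=original, N=cursor N): . . 1 3 1 3 . 2 2
Index 8: author = 2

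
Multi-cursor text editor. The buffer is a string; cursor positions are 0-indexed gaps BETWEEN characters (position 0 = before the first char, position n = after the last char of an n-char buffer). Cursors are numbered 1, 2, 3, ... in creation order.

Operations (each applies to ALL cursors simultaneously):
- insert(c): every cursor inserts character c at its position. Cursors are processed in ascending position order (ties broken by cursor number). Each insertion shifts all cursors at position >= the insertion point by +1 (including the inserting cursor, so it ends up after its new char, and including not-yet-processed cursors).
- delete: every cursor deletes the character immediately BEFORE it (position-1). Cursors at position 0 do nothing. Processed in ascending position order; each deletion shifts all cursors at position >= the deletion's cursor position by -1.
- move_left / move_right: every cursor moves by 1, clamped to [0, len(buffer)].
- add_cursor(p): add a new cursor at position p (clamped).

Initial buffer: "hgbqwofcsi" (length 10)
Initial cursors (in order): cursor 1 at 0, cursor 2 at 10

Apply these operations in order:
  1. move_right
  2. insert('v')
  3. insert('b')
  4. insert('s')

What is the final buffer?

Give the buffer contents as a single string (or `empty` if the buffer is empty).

Answer: hvbsgbqwofcsivbs

Derivation:
After op 1 (move_right): buffer="hgbqwofcsi" (len 10), cursors c1@1 c2@10, authorship ..........
After op 2 (insert('v')): buffer="hvgbqwofcsiv" (len 12), cursors c1@2 c2@12, authorship .1.........2
After op 3 (insert('b')): buffer="hvbgbqwofcsivb" (len 14), cursors c1@3 c2@14, authorship .11.........22
After op 4 (insert('s')): buffer="hvbsgbqwofcsivbs" (len 16), cursors c1@4 c2@16, authorship .111.........222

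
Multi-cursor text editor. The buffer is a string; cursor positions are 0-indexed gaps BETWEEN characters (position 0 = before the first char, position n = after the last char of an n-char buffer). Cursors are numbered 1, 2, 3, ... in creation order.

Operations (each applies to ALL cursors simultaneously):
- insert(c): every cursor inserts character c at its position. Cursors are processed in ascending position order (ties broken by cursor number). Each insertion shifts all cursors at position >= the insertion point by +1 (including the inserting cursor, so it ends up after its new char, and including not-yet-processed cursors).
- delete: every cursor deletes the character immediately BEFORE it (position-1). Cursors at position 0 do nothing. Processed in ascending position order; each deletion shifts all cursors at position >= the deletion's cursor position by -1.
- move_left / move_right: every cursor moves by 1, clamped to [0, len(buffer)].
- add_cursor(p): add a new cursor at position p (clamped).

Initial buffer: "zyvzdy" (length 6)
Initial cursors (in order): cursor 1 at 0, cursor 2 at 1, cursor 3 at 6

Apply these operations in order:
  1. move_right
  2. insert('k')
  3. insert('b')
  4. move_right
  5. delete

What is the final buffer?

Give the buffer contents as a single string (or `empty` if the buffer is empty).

After op 1 (move_right): buffer="zyvzdy" (len 6), cursors c1@1 c2@2 c3@6, authorship ......
After op 2 (insert('k')): buffer="zkykvzdyk" (len 9), cursors c1@2 c2@4 c3@9, authorship .1.2....3
After op 3 (insert('b')): buffer="zkbykbvzdykb" (len 12), cursors c1@3 c2@6 c3@12, authorship .11.22....33
After op 4 (move_right): buffer="zkbykbvzdykb" (len 12), cursors c1@4 c2@7 c3@12, authorship .11.22....33
After op 5 (delete): buffer="zkbkbzdyk" (len 9), cursors c1@3 c2@5 c3@9, authorship .1122...3

Answer: zkbkbzdyk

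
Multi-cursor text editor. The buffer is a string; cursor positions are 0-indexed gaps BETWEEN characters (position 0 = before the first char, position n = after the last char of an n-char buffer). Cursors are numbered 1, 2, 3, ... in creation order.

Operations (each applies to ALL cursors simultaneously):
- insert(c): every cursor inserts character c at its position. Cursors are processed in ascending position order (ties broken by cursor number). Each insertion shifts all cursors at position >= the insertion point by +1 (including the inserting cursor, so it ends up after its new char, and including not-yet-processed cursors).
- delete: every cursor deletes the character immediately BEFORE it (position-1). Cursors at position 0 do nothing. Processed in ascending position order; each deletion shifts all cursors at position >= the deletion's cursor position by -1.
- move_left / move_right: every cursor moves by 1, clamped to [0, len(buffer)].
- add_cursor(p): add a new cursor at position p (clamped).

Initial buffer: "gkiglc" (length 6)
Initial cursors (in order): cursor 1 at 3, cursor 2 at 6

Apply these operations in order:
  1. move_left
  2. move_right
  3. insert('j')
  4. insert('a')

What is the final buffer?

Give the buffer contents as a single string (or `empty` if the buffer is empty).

After op 1 (move_left): buffer="gkiglc" (len 6), cursors c1@2 c2@5, authorship ......
After op 2 (move_right): buffer="gkiglc" (len 6), cursors c1@3 c2@6, authorship ......
After op 3 (insert('j')): buffer="gkijglcj" (len 8), cursors c1@4 c2@8, authorship ...1...2
After op 4 (insert('a')): buffer="gkijaglcja" (len 10), cursors c1@5 c2@10, authorship ...11...22

Answer: gkijaglcja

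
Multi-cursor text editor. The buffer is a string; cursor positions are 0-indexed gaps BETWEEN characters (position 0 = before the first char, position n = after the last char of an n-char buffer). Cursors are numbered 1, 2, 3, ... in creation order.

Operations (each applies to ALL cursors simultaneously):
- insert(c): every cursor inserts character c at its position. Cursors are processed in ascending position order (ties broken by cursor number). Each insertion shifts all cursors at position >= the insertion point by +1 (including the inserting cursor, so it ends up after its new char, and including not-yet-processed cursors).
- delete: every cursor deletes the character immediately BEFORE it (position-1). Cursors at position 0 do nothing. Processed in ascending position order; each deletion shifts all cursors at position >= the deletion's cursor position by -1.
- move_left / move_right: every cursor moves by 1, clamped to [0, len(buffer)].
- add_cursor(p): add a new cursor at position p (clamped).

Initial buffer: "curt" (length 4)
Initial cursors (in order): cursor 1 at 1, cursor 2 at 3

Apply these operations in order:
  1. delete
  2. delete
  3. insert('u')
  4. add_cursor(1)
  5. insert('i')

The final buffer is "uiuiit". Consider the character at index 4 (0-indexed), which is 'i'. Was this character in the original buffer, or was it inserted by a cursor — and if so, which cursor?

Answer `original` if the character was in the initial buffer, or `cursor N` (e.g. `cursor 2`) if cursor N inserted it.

After op 1 (delete): buffer="ut" (len 2), cursors c1@0 c2@1, authorship ..
After op 2 (delete): buffer="t" (len 1), cursors c1@0 c2@0, authorship .
After op 3 (insert('u')): buffer="uut" (len 3), cursors c1@2 c2@2, authorship 12.
After op 4 (add_cursor(1)): buffer="uut" (len 3), cursors c3@1 c1@2 c2@2, authorship 12.
After op 5 (insert('i')): buffer="uiuiit" (len 6), cursors c3@2 c1@5 c2@5, authorship 13212.
Authorship (.=original, N=cursor N): 1 3 2 1 2 .
Index 4: author = 2

Answer: cursor 2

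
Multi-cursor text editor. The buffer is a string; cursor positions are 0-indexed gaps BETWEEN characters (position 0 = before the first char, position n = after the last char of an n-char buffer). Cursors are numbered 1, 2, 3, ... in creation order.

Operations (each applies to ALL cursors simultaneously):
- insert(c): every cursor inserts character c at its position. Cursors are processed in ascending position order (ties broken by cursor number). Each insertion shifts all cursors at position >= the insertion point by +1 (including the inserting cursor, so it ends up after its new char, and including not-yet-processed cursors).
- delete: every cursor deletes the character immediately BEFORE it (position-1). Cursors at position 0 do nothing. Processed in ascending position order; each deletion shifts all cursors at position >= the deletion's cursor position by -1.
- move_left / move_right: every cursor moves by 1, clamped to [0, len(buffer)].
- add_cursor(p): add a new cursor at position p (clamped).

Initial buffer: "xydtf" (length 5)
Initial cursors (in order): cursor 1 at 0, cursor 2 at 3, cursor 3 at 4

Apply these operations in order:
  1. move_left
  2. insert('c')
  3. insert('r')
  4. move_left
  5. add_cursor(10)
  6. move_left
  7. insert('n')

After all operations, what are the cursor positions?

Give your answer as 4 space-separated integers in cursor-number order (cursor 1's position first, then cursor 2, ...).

After op 1 (move_left): buffer="xydtf" (len 5), cursors c1@0 c2@2 c3@3, authorship .....
After op 2 (insert('c')): buffer="cxycdctf" (len 8), cursors c1@1 c2@4 c3@6, authorship 1..2.3..
After op 3 (insert('r')): buffer="crxycrdcrtf" (len 11), cursors c1@2 c2@6 c3@9, authorship 11..22.33..
After op 4 (move_left): buffer="crxycrdcrtf" (len 11), cursors c1@1 c2@5 c3@8, authorship 11..22.33..
After op 5 (add_cursor(10)): buffer="crxycrdcrtf" (len 11), cursors c1@1 c2@5 c3@8 c4@10, authorship 11..22.33..
After op 6 (move_left): buffer="crxycrdcrtf" (len 11), cursors c1@0 c2@4 c3@7 c4@9, authorship 11..22.33..
After op 7 (insert('n')): buffer="ncrxyncrdncrntf" (len 15), cursors c1@1 c2@6 c3@10 c4@13, authorship 111..222.3334..

Answer: 1 6 10 13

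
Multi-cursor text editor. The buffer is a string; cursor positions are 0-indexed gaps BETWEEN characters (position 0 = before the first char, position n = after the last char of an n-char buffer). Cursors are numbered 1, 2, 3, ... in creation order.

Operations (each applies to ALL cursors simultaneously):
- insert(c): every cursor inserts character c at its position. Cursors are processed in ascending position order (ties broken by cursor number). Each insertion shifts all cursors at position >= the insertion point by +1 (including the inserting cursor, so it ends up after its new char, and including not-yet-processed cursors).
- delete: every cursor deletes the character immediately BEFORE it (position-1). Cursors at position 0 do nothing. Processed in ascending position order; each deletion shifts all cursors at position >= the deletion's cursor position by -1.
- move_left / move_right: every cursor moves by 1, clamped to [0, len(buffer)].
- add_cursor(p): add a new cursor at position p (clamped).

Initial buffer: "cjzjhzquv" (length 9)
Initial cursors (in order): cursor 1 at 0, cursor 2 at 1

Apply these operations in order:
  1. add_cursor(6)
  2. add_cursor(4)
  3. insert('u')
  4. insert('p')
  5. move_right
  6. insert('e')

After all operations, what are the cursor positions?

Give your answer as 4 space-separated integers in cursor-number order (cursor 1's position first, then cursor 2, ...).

After op 1 (add_cursor(6)): buffer="cjzjhzquv" (len 9), cursors c1@0 c2@1 c3@6, authorship .........
After op 2 (add_cursor(4)): buffer="cjzjhzquv" (len 9), cursors c1@0 c2@1 c4@4 c3@6, authorship .........
After op 3 (insert('u')): buffer="ucujzjuhzuquv" (len 13), cursors c1@1 c2@3 c4@7 c3@10, authorship 1.2...4..3...
After op 4 (insert('p')): buffer="upcupjzjuphzupquv" (len 17), cursors c1@2 c2@5 c4@10 c3@14, authorship 11.22...44..33...
After op 5 (move_right): buffer="upcupjzjuphzupquv" (len 17), cursors c1@3 c2@6 c4@11 c3@15, authorship 11.22...44..33...
After op 6 (insert('e')): buffer="upceupjezjuphezupqeuv" (len 21), cursors c1@4 c2@8 c4@14 c3@19, authorship 11.122.2..44.4.33.3..

Answer: 4 8 19 14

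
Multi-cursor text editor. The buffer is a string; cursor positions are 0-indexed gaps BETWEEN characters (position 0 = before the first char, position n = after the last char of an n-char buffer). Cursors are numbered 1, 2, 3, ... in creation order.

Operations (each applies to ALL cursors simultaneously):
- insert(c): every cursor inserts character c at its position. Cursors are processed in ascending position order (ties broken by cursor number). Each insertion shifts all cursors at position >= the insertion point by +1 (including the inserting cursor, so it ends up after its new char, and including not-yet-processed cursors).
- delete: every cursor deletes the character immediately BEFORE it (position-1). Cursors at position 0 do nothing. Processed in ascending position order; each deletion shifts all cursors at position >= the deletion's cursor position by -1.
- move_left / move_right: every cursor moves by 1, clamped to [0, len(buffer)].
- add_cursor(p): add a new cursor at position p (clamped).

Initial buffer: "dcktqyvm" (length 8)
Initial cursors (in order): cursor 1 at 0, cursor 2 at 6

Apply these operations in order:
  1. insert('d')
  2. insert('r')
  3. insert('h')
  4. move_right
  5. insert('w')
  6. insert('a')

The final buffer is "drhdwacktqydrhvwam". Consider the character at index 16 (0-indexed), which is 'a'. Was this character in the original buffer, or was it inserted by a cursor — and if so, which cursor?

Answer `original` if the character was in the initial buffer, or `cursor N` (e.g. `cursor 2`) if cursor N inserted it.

Answer: cursor 2

Derivation:
After op 1 (insert('d')): buffer="ddcktqydvm" (len 10), cursors c1@1 c2@8, authorship 1......2..
After op 2 (insert('r')): buffer="drdcktqydrvm" (len 12), cursors c1@2 c2@10, authorship 11......22..
After op 3 (insert('h')): buffer="drhdcktqydrhvm" (len 14), cursors c1@3 c2@12, authorship 111......222..
After op 4 (move_right): buffer="drhdcktqydrhvm" (len 14), cursors c1@4 c2@13, authorship 111......222..
After op 5 (insert('w')): buffer="drhdwcktqydrhvwm" (len 16), cursors c1@5 c2@15, authorship 111.1.....222.2.
After op 6 (insert('a')): buffer="drhdwacktqydrhvwam" (len 18), cursors c1@6 c2@17, authorship 111.11.....222.22.
Authorship (.=original, N=cursor N): 1 1 1 . 1 1 . . . . . 2 2 2 . 2 2 .
Index 16: author = 2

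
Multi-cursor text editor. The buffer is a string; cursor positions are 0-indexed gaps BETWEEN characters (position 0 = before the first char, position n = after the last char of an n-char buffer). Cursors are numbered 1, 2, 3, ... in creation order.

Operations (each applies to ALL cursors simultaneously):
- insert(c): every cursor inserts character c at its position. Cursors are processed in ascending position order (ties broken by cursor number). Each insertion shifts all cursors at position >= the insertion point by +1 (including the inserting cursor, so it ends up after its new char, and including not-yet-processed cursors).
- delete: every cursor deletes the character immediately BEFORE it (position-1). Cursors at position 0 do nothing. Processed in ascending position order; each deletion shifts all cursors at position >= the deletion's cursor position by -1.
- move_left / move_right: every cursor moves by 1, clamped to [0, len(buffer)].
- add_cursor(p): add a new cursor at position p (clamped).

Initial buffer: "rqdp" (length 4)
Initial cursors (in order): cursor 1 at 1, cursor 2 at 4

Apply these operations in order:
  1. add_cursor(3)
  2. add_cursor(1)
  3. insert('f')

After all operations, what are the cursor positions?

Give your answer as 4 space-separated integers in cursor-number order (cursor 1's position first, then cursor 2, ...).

After op 1 (add_cursor(3)): buffer="rqdp" (len 4), cursors c1@1 c3@3 c2@4, authorship ....
After op 2 (add_cursor(1)): buffer="rqdp" (len 4), cursors c1@1 c4@1 c3@3 c2@4, authorship ....
After op 3 (insert('f')): buffer="rffqdfpf" (len 8), cursors c1@3 c4@3 c3@6 c2@8, authorship .14..3.2

Answer: 3 8 6 3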